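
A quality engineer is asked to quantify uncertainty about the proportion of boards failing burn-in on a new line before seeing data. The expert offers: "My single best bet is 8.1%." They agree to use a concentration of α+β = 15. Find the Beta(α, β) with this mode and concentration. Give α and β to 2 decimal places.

For α,β > 1 the Beta mode is (α−1)/(α+β−2). With α+β = 15, the mode is (α−1)/13.
Set (α−1)/13 = 0.081 → α = 1 + 0.081·13 = 2.05.
β = 15 − α = 12.95.

α = 2.05, β = 12.95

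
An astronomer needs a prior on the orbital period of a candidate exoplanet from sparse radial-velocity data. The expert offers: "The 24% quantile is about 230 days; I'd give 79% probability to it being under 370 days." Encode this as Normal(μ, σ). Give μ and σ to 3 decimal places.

μ = 295.367, σ = 92.548

For Normal(μ,σ), the p-quantile is μ + z_p·σ. Here z_{0.24} = -0.7063, z_{0.79} = 0.8064.
So 230 = μ − 0.7063σ and 370 = μ + 0.8064σ.
Subtracting: σ = (370 − 230)/(0.8064 − (-0.7063)) = 92.548.
Then μ = 230 − (-0.7063)·92.548 = 295.367.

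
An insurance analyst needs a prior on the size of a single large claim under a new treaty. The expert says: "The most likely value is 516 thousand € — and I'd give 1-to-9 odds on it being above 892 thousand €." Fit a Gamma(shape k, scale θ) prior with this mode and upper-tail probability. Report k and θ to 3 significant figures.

Gamma(k,θ) with k>1 has mode (k−1)θ, so θ = 516/(k−1).
Need P(X < 892) = 0.9 with θ tied to k this way. Start at k = 2, θ = 516: P(X<892) ≈ 0.516.
Too low — raise k to concentrate. Iterating converges to k ≈ 7.33.
Then θ = 516/(7.33−1) ≈ 81.5.

k ≈ 7.33, θ ≈ 81.5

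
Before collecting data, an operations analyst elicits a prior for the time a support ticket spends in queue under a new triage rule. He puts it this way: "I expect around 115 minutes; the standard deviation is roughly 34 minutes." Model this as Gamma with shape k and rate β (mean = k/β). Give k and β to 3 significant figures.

For Gamma(k, rate β): mean = k/β, variance = k/β², so CV = 1/√k.
CV = SD/mean = 34/115 = 0.2957, hence k = 1/CV² = 11.4.
Then β = k/mean = 11.4/115 = 0.0995.

k ≈ 11.4, β ≈ 0.0995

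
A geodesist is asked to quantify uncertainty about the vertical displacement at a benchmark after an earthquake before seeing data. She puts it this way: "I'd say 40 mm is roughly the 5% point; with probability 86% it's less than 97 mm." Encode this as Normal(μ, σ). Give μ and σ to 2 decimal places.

For Normal(μ,σ), the p-quantile is μ + z_p·σ. Here z_{0.05} = -1.645, z_{0.86} = 1.08.
So 40 = μ − 1.645σ and 97 = μ + 1.08σ.
Subtracting: σ = (97 − 40)/(1.08 − (-1.645)) = 20.92.
Then μ = 40 − (-1.645)·20.92 = 74.40.

μ = 74.40, σ = 20.92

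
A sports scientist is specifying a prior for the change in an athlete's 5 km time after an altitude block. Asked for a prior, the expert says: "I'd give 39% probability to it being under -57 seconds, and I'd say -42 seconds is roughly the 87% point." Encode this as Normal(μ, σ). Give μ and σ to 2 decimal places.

μ = -54.02, σ = 10.67

The p-quantile of Normal(μ,σ) is μ + z_p·σ, with z_{0.39} = -0.2793 and z_{0.87} = 1.126.
Eliminate σ: μ = (z₂·x₁ − z₁·x₂)/(z₂ − z₁) = (1.126·-57 − (-0.2793)·-42)/1.406 = -54.02.
Then σ = (x₂ − x₁)/(z₂ − z₁) = (-42 − -57)/1.406 = 10.67.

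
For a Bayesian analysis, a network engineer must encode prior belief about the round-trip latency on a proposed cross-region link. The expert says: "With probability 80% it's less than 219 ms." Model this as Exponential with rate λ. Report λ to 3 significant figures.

λ ≈ 0.00735

P(T < 219.0) = 1 − e^(−λ·219.0) = 0.8, so λ = −ln(1−0.8)/219.0 = −ln(0.2)/219.0 = 0.00735.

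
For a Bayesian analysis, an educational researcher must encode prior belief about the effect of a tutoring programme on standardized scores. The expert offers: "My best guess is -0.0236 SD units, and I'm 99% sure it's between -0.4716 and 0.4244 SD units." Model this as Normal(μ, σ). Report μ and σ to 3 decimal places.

A symmetric 99% interval runs μ ± z·σ with z = 2.576.
Half-width = 0.448, so σ = 0.448/2.576 = 0.174.
μ is the stated best guess, -0.024.

μ = -0.024, σ = 0.174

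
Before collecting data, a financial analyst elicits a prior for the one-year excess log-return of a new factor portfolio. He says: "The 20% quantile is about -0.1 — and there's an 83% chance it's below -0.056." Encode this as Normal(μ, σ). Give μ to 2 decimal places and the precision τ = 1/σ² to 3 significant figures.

μ = -0.08, τ = 1670

For Normal(μ,σ), the p-quantile is μ + z_p·σ. Here z_{0.2} = -0.8416, z_{0.83} = 0.9542.
So -0.1 = μ − 0.8416σ and -0.056 = μ + 0.9542σ.
Subtracting: σ = (-0.056 − -0.1)/(0.9542 − (-0.8416)) = 0.02.
Then μ = -0.1 − (-0.8416)·0.02 = -0.08.
Precision τ = 1/σ² = 1/0.0245² = 1670.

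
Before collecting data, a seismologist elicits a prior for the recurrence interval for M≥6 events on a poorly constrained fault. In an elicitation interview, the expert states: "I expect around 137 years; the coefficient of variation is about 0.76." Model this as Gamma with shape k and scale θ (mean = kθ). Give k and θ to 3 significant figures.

k ≈ 1.73, θ ≈ 79.1

For Gamma(k, scale θ): mean = kθ, variance = kθ², so CV = 1/√k.
CV = 0.76, hence k = 1/CV² = 1.73.
Then θ = mean/k = 137/1.73 = 79.1.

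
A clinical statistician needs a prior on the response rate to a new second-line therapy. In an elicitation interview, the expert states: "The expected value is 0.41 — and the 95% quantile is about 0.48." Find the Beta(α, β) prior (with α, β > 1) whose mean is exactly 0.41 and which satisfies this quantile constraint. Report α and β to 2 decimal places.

With mean 0.41 fixed, write α = 0.41s, β = 0.59s where s = α+β.
Need P(θ < 0.48) = 0.95 under Beta(0.41s, 0.59s). Normal approximation: (q−m)/√(m(1−m)/s) ≈ z_{0.95} = 1.64, so s ≈ 0.41·0.59·(1.64)²/(0.48−0.41)² = 133.6.
At s = 133.6: P(θ<0.48) ≈ 0.949. Adjusting to match 0.95 gives s ≈ 135.61.
So α = 0.41·135.61 ≈ 55.60, β = 0.59·135.61 ≈ 80.01.

α ≈ 55.60, β ≈ 80.01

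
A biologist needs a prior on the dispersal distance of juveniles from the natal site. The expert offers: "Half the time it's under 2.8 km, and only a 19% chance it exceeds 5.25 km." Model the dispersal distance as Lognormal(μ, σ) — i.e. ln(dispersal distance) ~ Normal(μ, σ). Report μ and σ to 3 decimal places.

If T ~ Lognormal(μ,σ) then ln T ~ Normal(μ,σ), so the p-quantile of ln T is μ + z_p·σ.
ln(2.8) = 1.03 and ln(5.25) = 1.658; z_{0.5} = 0, z_{0.81} = 0.8779.
σ = (1.658 − 1.03)/(0.8779 − (0)) = 0.716.
μ = 1.03 − (0)·0.716 = 1.030.

μ ≈ 1.030, σ ≈ 0.716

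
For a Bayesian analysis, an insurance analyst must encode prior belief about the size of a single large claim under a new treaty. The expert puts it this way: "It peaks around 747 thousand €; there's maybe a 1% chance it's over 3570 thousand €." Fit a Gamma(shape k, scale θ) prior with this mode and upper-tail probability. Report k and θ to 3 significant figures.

Gamma(k,θ) with k>1 has mode (k−1)θ, so θ = 747/(k−1).
Need P(X < 3570) = 0.99 with θ tied to k this way. Start at k = 2, θ = 747: P(X<3570) ≈ 0.951.
Too low — raise k to concentrate. Iterating converges to k ≈ 2.62.
Then θ = 747/(2.62−1) ≈ 460.

k ≈ 2.62, θ ≈ 460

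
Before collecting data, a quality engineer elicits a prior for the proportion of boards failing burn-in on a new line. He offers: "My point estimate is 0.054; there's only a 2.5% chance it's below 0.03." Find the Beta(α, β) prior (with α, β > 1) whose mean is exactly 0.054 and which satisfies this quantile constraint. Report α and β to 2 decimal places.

With mean 0.054 fixed, write α = 0.054s, β = 0.946s where s = α+β.
Need P(θ < 0.03) = 0.025 under Beta(0.054s, 0.946s). Normal approximation: (q−m)/√(m(1−m)/s) ≈ z_{0.025} = -1.96, so s ≈ 0.054·0.946·(-1.96)²/(0.03−0.054)² = 340.7.
At s = 340.7: P(θ<0.03) ≈ 0.012. Adjusting to match 0.025 gives s ≈ 260.53.
So α = 0.054·260.53 ≈ 14.07, β = 0.946·260.53 ≈ 246.46.

α ≈ 14.07, β ≈ 246.46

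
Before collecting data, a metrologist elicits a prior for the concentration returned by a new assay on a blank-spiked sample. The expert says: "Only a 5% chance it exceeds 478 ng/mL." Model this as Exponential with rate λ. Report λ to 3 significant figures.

λ ≈ 0.00627

P(T > 478.0) = e^(−λ·478.0) = 0.05, so λ = −ln(0.05)/478.0 = 0.00627.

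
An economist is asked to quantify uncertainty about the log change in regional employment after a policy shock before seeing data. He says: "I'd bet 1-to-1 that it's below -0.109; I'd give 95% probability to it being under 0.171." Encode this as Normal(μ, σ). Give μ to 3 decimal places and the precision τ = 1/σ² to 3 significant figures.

The p-quantile of Normal(μ,σ) is μ + z_p·σ, with z_{0.5} = 0 and z_{0.95} = 1.645.
Eliminate σ: μ = (z₂·x₁ − z₁·x₂)/(z₂ − z₁) = (1.645·-0.109 − (0)·0.171)/1.645 = -0.109.
Then σ = (x₂ − x₁)/(z₂ − z₁) = (0.171 − -0.109)/1.645 = 0.170.
Precision τ = 1/σ² = 1/0.1702² = 34.5.

μ = -0.109, τ = 34.5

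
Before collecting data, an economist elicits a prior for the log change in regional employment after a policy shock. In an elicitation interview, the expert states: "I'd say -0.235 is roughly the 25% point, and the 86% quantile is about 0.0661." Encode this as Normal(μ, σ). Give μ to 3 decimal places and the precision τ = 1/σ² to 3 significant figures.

The p-quantile of Normal(μ,σ) is μ + z_p·σ, with z_{0.25} = -0.6745 and z_{0.86} = 1.08.
Eliminate σ: μ = (z₂·x₁ − z₁·x₂)/(z₂ − z₁) = (1.08·-0.235 − (-0.6745)·0.0661)/1.755 = -0.119.
Then σ = (x₂ − x₁)/(z₂ − z₁) = (0.0661 − -0.235)/1.755 = 0.172.
Precision τ = 1/σ² = 1/0.1716² = 34.

μ = -0.119, τ = 34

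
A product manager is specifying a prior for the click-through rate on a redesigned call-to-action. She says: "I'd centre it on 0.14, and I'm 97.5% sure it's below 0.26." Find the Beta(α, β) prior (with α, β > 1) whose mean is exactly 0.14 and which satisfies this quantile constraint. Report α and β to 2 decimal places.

With mean 0.14 fixed, write α = 0.14s, β = 0.86s where s = α+β.
Need P(θ < 0.26) = 0.975 under Beta(0.14s, 0.86s). Normal approximation: (q−m)/√(m(1−m)/s) ≈ z_{0.975} = 1.96, so s ≈ 0.14·0.86·(1.96)²/(0.26−0.14)² = 32.1.
At s = 32.1: P(θ<0.26) ≈ 0.961. Adjusting to match 0.975 gives s ≈ 40.99.
So α = 0.14·40.99 ≈ 5.74, β = 0.86·40.99 ≈ 35.25.

α ≈ 5.74, β ≈ 35.25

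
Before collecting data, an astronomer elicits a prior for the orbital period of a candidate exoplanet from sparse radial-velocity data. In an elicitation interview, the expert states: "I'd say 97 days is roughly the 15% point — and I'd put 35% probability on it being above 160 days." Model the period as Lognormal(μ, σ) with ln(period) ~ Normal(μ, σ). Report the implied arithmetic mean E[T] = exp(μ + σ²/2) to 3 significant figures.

E[T] ≈ 149 days

If T ~ Lognormal(μ,σ) then ln T ~ Normal(μ,σ), so the p-quantile of ln T is μ + z_p·σ.
ln(97) = 4.575 and ln(160) = 5.075; z_{0.15} = -1.036, z_{0.65} = 0.3853.
σ = (5.075 − 4.575)/(0.3853 − (-1.036)) = 0.352.
μ = 4.575 − (-1.036)·0.352 = 4.940.
E[T] = exp(μ + σ²/2) = exp(4.940 + 0.0620) = 149 days.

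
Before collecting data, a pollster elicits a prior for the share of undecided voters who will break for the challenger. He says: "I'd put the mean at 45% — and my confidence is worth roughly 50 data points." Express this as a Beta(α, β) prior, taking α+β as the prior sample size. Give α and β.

Under the effective-sample-size interpretation, Beta(α, β) has prior mean α/(α+β) and prior sample size α+β.
So α+β = 50 and α/(α+β) = 0.45, giving α = 0.45·50 = 22.5 and β = 50 − 22.5 = 27.5.

α = 22.5, β = 27.5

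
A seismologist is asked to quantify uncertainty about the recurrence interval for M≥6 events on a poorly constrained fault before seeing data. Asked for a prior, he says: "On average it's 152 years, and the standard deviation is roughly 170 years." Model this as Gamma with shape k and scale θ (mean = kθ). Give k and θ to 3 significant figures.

k ≈ 0.799, θ ≈ 190

For Gamma(k, scale θ): mean = kθ, variance = kθ², so CV = 1/√k.
CV = SD/mean = 170/152 = 1.118, hence k = 1/CV² = 0.799.
Then θ = mean/k = 152/0.799 = 190.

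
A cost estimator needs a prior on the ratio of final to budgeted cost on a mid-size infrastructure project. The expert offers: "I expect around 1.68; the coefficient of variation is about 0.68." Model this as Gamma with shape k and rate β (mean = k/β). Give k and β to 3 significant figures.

k ≈ 2.16, β ≈ 1.29

For Gamma(k, rate β): mean = k/β, variance = k/β², so CV = 1/√k.
CV = 0.68, hence k = 1/CV² = 2.16.
Then β = k/mean = 2.16/1.68 = 1.29.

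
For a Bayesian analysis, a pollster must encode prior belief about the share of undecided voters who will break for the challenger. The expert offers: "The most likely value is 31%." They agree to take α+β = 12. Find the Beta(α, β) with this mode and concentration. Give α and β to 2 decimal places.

α = 4.10, β = 7.90

For α,β > 1 the Beta mode is (α−1)/(α+β−2). With α+β = 12, the mode is (α−1)/10.
Set (α−1)/10 = 0.31 → α = 1 + 0.31·10 = 4.10.
β = 12 − α = 7.90.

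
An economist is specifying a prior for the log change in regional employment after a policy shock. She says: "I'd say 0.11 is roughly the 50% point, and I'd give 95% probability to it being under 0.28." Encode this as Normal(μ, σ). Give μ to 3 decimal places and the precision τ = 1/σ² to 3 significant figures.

μ = 0.110, τ = 93.6

For Normal(μ,σ), the p-quantile is μ + z_p·σ. Here z_{0.5} = 0, z_{0.95} = 1.645.
So 0.11 = μ + 0σ and 0.28 = μ + 1.645σ.
Subtracting: σ = (0.28 − 0.11)/(1.645 − (0)) = 0.103.
Then μ = 0.11 − (0)·0.103 = 0.110.
Precision τ = 1/σ² = 1/0.1034² = 93.6.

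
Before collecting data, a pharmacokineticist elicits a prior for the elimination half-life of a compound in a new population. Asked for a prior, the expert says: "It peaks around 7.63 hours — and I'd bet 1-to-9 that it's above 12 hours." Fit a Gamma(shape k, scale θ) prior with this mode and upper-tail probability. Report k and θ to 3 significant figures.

Gamma(k,θ) with k>1 has mode (k−1)θ, so θ = 7.63/(k−1).
Need P(X < 12) = 0.9 with θ tied to k this way. Start at k = 2, θ = 7.63: P(X<12) ≈ 0.466.
Too low — raise k to concentrate. Iterating converges to k ≈ 10.1.
Then θ = 7.63/(10.1−1) ≈ 0.835.

k ≈ 10.1, θ ≈ 0.835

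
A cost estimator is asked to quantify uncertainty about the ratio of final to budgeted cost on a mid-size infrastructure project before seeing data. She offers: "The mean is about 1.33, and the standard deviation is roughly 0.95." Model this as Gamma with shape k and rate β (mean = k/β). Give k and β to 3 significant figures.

k ≈ 1.96, β ≈ 1.47

For Gamma(k, rate β): mean = k/β, variance = k/β², so CV = 1/√k.
CV = SD/mean = 0.95/1.33 = 0.7143, hence k = 1/CV² = 1.96.
Then β = k/mean = 1.96/1.33 = 1.47.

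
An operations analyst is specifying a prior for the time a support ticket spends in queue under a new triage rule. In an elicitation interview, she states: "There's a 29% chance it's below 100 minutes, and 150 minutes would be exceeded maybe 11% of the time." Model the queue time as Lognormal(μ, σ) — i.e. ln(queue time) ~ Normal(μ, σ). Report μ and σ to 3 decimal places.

If T ~ Lognormal(μ,σ) then ln T ~ Normal(μ,σ), so the p-quantile of ln T is μ + z_p·σ.
ln(100) = 4.605 and ln(150) = 5.011; z_{0.29} = -0.5534, z_{0.89} = 1.227.
σ = (5.011 − 4.605)/(1.227 − (-0.5534)) = 0.228.
μ = 4.605 − (-0.5534)·0.228 = 4.731.

μ ≈ 4.731, σ ≈ 0.228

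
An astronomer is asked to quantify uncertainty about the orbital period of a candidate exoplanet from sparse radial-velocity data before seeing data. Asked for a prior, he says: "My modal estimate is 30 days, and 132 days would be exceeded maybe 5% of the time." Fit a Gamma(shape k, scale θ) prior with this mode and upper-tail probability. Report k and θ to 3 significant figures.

Gamma(k,θ) with k>1 has mode (k−1)θ, so θ = 30/(k−1).
Need P(X < 132) = 0.95 with θ tied to k this way. Start at k = 2, θ = 30: P(X<132) ≈ 0.934.
Too low — raise k to concentrate. Iterating converges to k ≈ 2.12.
Then θ = 30/(2.12−1) ≈ 26.7.

k ≈ 2.12, θ ≈ 26.7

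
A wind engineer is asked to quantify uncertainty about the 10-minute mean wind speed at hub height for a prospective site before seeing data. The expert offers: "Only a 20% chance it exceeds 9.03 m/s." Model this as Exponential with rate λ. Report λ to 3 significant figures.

P(T > 9.03) = e^(−λ·9.03) = 0.2, so λ = −ln(0.2)/9.03 = 0.178.

λ ≈ 0.178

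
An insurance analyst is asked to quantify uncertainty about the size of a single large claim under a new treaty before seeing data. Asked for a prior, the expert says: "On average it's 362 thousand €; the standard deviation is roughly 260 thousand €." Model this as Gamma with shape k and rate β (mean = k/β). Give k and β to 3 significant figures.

For Gamma(k, rate β): mean = k/β, variance = k/β², so CV = 1/√k.
CV = SD/mean = 260/362 = 0.7182, hence k = 1/CV² = 1.94.
Then β = k/mean = 1.94/362 = 0.00536.

k ≈ 1.94, β ≈ 0.00536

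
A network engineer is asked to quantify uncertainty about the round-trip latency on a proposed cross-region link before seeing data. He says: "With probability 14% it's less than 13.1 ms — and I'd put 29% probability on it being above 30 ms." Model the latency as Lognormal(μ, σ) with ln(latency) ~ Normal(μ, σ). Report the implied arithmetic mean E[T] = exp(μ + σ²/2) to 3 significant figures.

E[T] ≈ 25.8 ms

If T ~ Lognormal(μ,σ) then ln T ~ Normal(μ,σ), so the p-quantile of ln T is μ + z_p·σ.
ln(13.1) = 2.573 and ln(30) = 3.401; z_{0.14} = -1.08, z_{0.71} = 0.5534.
σ = (3.401 − 2.573)/(0.5534 − (-1.08)) = 0.507.
μ = 2.573 − (-1.08)·0.507 = 3.121.
E[T] = exp(μ + σ²/2) = exp(3.121 + 0.1286) = 25.8 ms.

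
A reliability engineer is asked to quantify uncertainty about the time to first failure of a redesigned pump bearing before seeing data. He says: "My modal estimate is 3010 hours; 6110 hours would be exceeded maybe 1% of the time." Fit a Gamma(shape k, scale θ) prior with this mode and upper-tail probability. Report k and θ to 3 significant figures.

Gamma(k,θ) with k>1 has mode (k−1)θ, so θ = 3010/(k−1).
Need P(X < 6110) = 0.99 with θ tied to k this way. Start at k = 2, θ = 3010: P(X<6110) ≈ 0.602.
Too low — raise k to concentrate. Iterating converges to k ≈ 10.8.
Then θ = 3010/(10.8−1) ≈ 308.

k ≈ 10.8, θ ≈ 308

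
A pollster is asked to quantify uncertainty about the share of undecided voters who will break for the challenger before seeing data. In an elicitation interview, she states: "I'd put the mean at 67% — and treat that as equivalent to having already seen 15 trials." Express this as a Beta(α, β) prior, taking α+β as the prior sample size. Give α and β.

α = 10.05, β = 4.95

Under the effective-sample-size interpretation, Beta(α, β) has prior mean α/(α+β) and prior sample size α+β.
So α+β = 15 and α/(α+β) = 0.67, giving α = 0.67·15 = 10.05 and β = 15 − 10.05 = 4.95.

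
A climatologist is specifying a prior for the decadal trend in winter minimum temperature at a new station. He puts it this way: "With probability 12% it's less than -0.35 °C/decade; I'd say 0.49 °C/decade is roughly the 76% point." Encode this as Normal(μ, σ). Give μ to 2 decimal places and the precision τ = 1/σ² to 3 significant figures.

The p-quantile of Normal(μ,σ) is μ + z_p·σ, with z_{0.12} = -1.175 and z_{0.76} = 0.7063.
Eliminate σ: μ = (z₂·x₁ − z₁·x₂)/(z₂ − z₁) = (0.7063·-0.35 − (-1.175)·0.49)/1.881 = 0.17.
Then σ = (x₂ − x₁)/(z₂ − z₁) = (0.49 − -0.35)/1.881 = 0.45.
Precision τ = 1/σ² = 1/0.4465² = 5.02.

μ = 0.17, τ = 5.02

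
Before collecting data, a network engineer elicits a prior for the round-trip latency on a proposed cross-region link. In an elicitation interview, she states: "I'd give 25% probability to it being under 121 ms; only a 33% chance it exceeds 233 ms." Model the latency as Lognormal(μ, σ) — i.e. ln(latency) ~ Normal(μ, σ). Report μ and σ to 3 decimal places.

If T ~ Lognormal(μ,σ) then ln T ~ Normal(μ,σ), so the p-quantile of ln T is μ + z_p·σ.
ln(121) = 4.796 and ln(233) = 5.451; z_{0.25} = -0.6745, z_{0.67} = 0.4399.
σ = (5.451 − 4.796)/(0.4399 − (-0.6745)) = 0.588.
μ = 4.796 − (-0.6745)·0.588 = 5.192.

μ ≈ 5.192, σ ≈ 0.588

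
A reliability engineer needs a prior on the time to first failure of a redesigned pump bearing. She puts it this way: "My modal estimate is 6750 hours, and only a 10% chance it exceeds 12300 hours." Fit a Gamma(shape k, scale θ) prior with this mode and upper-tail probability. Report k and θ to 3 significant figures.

k ≈ 6.29, θ ≈ 1280

Gamma(k,θ) with k>1 has mode (k−1)θ, so θ = 6750/(k−1).
Need P(X < 12300) = 0.9 with θ tied to k this way. Start at k = 2, θ = 6750: P(X<12300) ≈ 0.544.
Too low — raise k to concentrate. Iterating converges to k ≈ 6.29.
Then θ = 6750/(6.29−1) ≈ 1280.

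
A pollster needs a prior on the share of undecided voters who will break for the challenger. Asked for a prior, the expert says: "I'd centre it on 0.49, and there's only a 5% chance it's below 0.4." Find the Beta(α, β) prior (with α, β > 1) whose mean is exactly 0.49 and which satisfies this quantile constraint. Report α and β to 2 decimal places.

α ≈ 40.35, β ≈ 42.00

With mean 0.49 fixed, write α = 0.49s, β = 0.51s where s = α+β.
Need P(θ < 0.4) = 0.05 under Beta(0.49s, 0.51s). Normal approximation: (q−m)/√(m(1−m)/s) ≈ z_{0.05} = -1.64, so s ≈ 0.49·0.51·(-1.64)²/(0.4−0.49)² = 83.5.
At s = 83.5: P(θ<0.4) ≈ 0.049. Adjusting to match 0.05 gives s ≈ 82.35.
So α = 0.49·82.35 ≈ 40.35, β = 0.51·82.35 ≈ 42.00.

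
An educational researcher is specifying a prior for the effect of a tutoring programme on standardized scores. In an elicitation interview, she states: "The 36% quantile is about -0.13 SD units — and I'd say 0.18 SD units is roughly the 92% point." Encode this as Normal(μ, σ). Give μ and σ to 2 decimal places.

For Normal(μ,σ), the p-quantile is μ + z_p·σ. Here z_{0.36} = -0.3585, z_{0.92} = 1.405.
So -0.13 = μ − 0.3585σ and 0.18 = μ + 1.405σ.
Subtracting: σ = (0.18 − -0.13)/(1.405 − (-0.3585)) = 0.18.
Then μ = -0.13 − (-0.3585)·0.18 = -0.07.

μ = -0.07, σ = 0.18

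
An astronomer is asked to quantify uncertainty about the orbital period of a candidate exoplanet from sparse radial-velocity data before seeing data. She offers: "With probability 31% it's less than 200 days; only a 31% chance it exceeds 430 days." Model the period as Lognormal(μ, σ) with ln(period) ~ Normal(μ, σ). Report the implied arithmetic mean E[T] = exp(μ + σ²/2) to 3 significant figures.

If T ~ Lognormal(μ,σ) then ln T ~ Normal(μ,σ), so the p-quantile of ln T is μ + z_p·σ.
ln(200) = 5.298 and ln(430) = 6.064; z_{0.31} = -0.4959, z_{0.69} = 0.4959.
σ = (6.064 − 5.298)/(0.4959 − (-0.4959)) = 0.772.
μ = 5.298 − (-0.4959)·0.772 = 5.681.
E[T] = exp(μ + σ²/2) = exp(5.681 + 0.2979) = 395 days.

E[T] ≈ 395 days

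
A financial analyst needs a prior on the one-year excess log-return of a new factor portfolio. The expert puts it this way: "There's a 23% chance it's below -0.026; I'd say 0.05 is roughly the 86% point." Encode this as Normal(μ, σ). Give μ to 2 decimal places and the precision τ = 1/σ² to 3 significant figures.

μ = 0.00, τ = 573

For Normal(μ,σ), the p-quantile is μ + z_p·σ. Here z_{0.23} = -0.7388, z_{0.86} = 1.08.
So -0.026 = μ − 0.7388σ and 0.05 = μ + 1.08σ.
Subtracting: σ = (0.05 − -0.026)/(1.08 − (-0.7388)) = 0.04.
Then μ = -0.026 − (-0.7388)·0.04 = 0.00.
Precision τ = 1/σ² = 1/0.04178² = 573.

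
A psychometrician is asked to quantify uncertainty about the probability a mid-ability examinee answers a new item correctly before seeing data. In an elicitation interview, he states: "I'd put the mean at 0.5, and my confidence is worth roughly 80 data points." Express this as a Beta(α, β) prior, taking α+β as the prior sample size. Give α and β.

α = 40, β = 40

Under the effective-sample-size interpretation, Beta(α, β) has prior mean α/(α+β) and prior sample size α+β.
So α+β = 80 and α/(α+β) = 0.5, giving α = 0.5·80 = 40 and β = 80 − 40 = 40.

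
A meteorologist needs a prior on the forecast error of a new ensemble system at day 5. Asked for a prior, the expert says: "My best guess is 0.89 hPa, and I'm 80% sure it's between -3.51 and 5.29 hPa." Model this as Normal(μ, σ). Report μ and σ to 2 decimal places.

μ = 0.89, σ = 3.43

A symmetric 80% interval runs μ ± z·σ with z = 1.282.
Half-width = 4.4, so σ = 4.4/1.282 = 3.43.
μ is the stated best guess, 0.89.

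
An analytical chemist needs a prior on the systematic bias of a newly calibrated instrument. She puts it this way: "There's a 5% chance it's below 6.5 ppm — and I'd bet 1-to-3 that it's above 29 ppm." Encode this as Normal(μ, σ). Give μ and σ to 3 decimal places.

μ = 22.457, σ = 9.701

For Normal(μ,σ), the p-quantile is μ + z_p·σ. Here z_{0.05} = -1.645, z_{0.75} = 0.6745.
So 6.5 = μ − 1.645σ and 29 = μ + 0.6745σ.
Subtracting: σ = (29 − 6.5)/(0.6745 − (-1.645)) = 9.701.
Then μ = 6.5 − (-1.645)·9.701 = 22.457.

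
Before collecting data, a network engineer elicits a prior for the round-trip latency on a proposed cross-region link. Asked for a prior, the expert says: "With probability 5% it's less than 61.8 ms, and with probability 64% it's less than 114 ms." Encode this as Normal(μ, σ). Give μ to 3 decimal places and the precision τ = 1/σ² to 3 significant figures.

μ = 104.660, τ = 0.00147

For Normal(μ,σ), the p-quantile is μ + z_p·σ. Here z_{0.05} = -1.645, z_{0.64} = 0.3585.
So 61.8 = μ − 1.645σ and 114 = μ + 0.3585σ.
Subtracting: σ = (114 − 61.8)/(0.3585 − (-1.645)) = 26.057.
Then μ = 61.8 − (-1.645)·26.057 = 104.660.
Precision τ = 1/σ² = 1/26.06² = 0.00147.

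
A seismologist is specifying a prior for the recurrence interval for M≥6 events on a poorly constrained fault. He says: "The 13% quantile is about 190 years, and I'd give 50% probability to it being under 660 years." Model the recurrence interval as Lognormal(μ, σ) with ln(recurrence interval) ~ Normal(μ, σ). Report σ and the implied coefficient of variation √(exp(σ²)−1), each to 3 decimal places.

σ ≈ 1.105, CV ≈ 1.547

If T ~ Lognormal(μ,σ) then ln T ~ Normal(μ,σ), so the p-quantile of ln T is μ + z_p·σ.
ln(190) = 5.247 and ln(660) = 6.492; z_{0.13} = -1.126, z_{0.5} = 0.
σ = (6.492 − 5.247)/(0 − (-1.126)) = 1.105.
μ = 5.247 − (-1.126)·1.105 = 6.492.
CV = √(exp(σ²)−1) = √(exp(1.2221)−1) = 1.547.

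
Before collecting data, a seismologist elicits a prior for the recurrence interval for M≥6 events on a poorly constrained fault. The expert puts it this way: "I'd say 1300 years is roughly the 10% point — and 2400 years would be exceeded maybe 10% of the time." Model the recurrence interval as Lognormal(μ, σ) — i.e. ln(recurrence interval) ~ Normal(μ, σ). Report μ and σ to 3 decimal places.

μ ≈ 7.477, σ ≈ 0.239

If T ~ Lognormal(μ,σ) then ln T ~ Normal(μ,σ), so the p-quantile of ln T is μ + z_p·σ.
ln(1300) = 7.17 and ln(2400) = 7.783; z_{0.1} = -1.282, z_{0.9} = 1.282.
σ = (7.783 − 7.17)/(1.282 − (-1.282)) = 0.239.
μ = 7.17 − (-1.282)·0.239 = 7.477.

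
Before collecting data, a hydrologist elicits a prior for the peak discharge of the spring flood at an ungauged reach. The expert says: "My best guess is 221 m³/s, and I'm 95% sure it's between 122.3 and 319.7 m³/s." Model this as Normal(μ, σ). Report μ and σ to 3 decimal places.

A symmetric 95% interval runs μ ± z·σ with z = 1.96.
Half-width = 98.7, so σ = 98.7/1.96 = 50.358.
μ is the stated best guess, 221.000.

μ = 221.000, σ = 50.358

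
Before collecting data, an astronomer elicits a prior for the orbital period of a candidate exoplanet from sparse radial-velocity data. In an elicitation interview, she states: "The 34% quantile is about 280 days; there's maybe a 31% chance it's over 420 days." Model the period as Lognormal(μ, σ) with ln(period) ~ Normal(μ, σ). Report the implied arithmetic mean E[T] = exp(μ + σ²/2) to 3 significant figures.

If T ~ Lognormal(μ,σ) then ln T ~ Normal(μ,σ), so the p-quantile of ln T is μ + z_p·σ.
ln(280) = 5.635 and ln(420) = 6.04; z_{0.34} = -0.4125, z_{0.69} = 0.4959.
σ = (6.04 − 5.635)/(0.4959 − (-0.4125)) = 0.446.
μ = 5.635 − (-0.4125)·0.446 = 5.819.
E[T] = exp(μ + σ²/2) = exp(5.819 + 0.0996) = 372 days.

E[T] ≈ 372 days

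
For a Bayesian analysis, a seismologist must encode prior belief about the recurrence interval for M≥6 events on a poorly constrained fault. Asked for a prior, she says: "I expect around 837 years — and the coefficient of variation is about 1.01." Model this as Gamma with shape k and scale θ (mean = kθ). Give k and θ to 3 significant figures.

k ≈ 0.98, θ ≈ 854

For Gamma(k, scale θ): mean = kθ, variance = kθ², so CV = 1/√k.
CV = 1.01, hence k = 1/CV² = 0.98.
Then θ = mean/k = 837/0.98 = 854.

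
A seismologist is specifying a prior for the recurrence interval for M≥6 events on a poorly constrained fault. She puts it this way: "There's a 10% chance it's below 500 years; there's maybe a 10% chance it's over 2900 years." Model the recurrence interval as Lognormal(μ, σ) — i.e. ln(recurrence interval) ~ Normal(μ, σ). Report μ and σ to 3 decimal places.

μ ≈ 7.094, σ ≈ 0.686

If T ~ Lognormal(μ,σ) then ln T ~ Normal(μ,σ), so the p-quantile of ln T is μ + z_p·σ.
ln(500) = 6.215 and ln(2900) = 7.972; z_{0.1} = -1.282, z_{0.9} = 1.282.
σ = (7.972 − 6.215)/(1.282 − (-1.282)) = 0.686.
μ = 6.215 − (-1.282)·0.686 = 7.094.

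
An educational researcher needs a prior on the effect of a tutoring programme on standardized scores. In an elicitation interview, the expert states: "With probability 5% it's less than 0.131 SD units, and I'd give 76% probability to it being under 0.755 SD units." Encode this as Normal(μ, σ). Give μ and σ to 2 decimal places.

μ = 0.57, σ = 0.27

For Normal(μ,σ), the p-quantile is μ + z_p·σ. Here z_{0.05} = -1.645, z_{0.76} = 0.7063.
So 0.131 = μ − 1.645σ and 0.755 = μ + 0.7063σ.
Subtracting: σ = (0.755 − 0.131)/(0.7063 − (-1.645)) = 0.27.
Then μ = 0.131 − (-1.645)·0.27 = 0.57.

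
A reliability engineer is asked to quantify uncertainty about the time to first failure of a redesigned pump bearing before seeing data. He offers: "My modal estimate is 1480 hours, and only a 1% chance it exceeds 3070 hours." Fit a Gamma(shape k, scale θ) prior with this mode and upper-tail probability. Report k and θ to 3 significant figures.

k ≈ 10.2, θ ≈ 162

Gamma(k,θ) with k>1 has mode (k−1)θ, so θ = 1480/(k−1).
Need P(X < 3070) = 0.99 with θ tied to k this way. Start at k = 2, θ = 1480: P(X<3070) ≈ 0.614.
Too low — raise k to concentrate. Iterating converges to k ≈ 10.2.
Then θ = 1480/(10.2−1) ≈ 162.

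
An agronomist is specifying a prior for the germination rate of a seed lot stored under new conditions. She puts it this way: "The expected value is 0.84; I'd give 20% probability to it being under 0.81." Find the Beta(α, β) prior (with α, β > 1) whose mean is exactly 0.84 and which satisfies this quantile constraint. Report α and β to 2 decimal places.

With mean 0.84 fixed, write α = 0.84s, β = 0.16s where s = α+β.
Need P(θ < 0.81) = 0.2 under Beta(0.84s, 0.16s). Normal approximation: (q−m)/√(m(1−m)/s) ≈ z_{0.2} = -0.842, so s ≈ 0.84·0.16·(-0.842)²/(0.81−0.84)² = 105.8.
At s = 105.8: P(θ<0.81) ≈ 0.195. Adjusting to match 0.2 gives s ≈ 100.27.
So α = 0.84·100.27 ≈ 84.23, β = 0.16·100.27 ≈ 16.04.

α ≈ 84.23, β ≈ 16.04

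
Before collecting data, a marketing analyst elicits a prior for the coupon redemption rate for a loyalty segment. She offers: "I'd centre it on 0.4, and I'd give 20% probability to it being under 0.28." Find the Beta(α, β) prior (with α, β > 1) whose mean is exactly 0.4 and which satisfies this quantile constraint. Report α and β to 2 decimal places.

α ≈ 4.86, β ≈ 7.29

With mean 0.4 fixed, write α = 0.4s, β = 0.6s where s = α+β.
Need P(θ < 0.28) = 0.2 under Beta(0.4s, 0.6s). Normal approximation: (q−m)/√(m(1−m)/s) ≈ z_{0.2} = -0.842, so s ≈ 0.4·0.6·(-0.842)²/(0.28−0.4)² = 11.8.
At s = 11.8: P(θ<0.28) ≈ 0.204. Adjusting to match 0.2 gives s ≈ 12.16.
So α = 0.4·12.16 ≈ 4.86, β = 0.6·12.16 ≈ 7.29.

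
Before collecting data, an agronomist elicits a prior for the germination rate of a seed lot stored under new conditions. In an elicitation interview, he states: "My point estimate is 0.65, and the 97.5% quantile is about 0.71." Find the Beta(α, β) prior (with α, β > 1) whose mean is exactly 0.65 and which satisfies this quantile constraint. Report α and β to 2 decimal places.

α ≈ 150.56, β ≈ 81.07

With mean 0.65 fixed, write α = 0.65s, β = 0.35s where s = α+β.
Need P(θ < 0.71) = 0.975 under Beta(0.65s, 0.35s). Normal approximation: (q−m)/√(m(1−m)/s) ≈ z_{0.975} = 1.96, so s ≈ 0.65·0.35·(1.96)²/(0.71−0.65)² = 242.8.
At s = 242.8: P(θ<0.71) ≈ 0.978. Adjusting to match 0.975 gives s ≈ 231.63.
So α = 0.65·231.63 ≈ 150.56, β = 0.35·231.63 ≈ 81.07.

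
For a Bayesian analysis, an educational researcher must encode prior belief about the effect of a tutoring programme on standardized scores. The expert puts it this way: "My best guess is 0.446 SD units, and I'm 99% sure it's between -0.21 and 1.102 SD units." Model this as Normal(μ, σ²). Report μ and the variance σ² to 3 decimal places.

A symmetric 99% interval runs μ ± z·σ with z = 2.576.
Half-width = 0.656, so σ = 0.656/2.576 = 0.2547 and σ² = 0.065.
μ is the stated best guess, 0.446.

μ = 0.446, σ² = 0.065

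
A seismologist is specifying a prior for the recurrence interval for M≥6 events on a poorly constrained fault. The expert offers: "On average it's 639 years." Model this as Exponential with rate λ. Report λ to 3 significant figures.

Exponential mean = 1/λ, so λ = 1/639.0 = 0.00156.

λ ≈ 0.00156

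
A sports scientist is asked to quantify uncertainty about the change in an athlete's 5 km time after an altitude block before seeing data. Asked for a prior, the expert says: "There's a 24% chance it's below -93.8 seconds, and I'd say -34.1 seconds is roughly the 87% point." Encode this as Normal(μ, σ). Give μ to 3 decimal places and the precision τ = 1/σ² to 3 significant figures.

μ = -70.792, τ = 0.000942

The p-quantile of Normal(μ,σ) is μ + z_p·σ, with z_{0.24} = -0.7063 and z_{0.87} = 1.126.
Eliminate σ: μ = (z₂·x₁ − z₁·x₂)/(z₂ − z₁) = (1.126·-93.8 − (-0.7063)·-34.1)/1.833 = -70.792.
Then σ = (x₂ − x₁)/(z₂ − z₁) = (-34.1 − -93.8)/1.833 = 32.575.
Precision τ = 1/σ² = 1/32.58² = 0.000942.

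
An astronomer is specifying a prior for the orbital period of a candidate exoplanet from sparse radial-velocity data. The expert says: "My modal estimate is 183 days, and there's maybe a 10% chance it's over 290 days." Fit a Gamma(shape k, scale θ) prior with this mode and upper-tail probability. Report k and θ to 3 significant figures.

Gamma(k,θ) with k>1 has mode (k−1)θ, so θ = 183/(k−1).
Need P(X < 290) = 0.9 with θ tied to k this way. Start at k = 2, θ = 183: P(X<290) ≈ 0.470.
Too low — raise k to concentrate. Iterating converges to k ≈ 9.85.
Then θ = 183/(9.85−1) ≈ 20.7.

k ≈ 9.85, θ ≈ 20.7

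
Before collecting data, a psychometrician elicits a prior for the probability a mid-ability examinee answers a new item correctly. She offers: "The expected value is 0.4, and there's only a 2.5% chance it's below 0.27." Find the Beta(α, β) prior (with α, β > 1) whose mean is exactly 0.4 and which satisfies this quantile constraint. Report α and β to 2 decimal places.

With mean 0.4 fixed, write α = 0.4s, β = 0.6s where s = α+β.
Need P(θ < 0.27) = 0.025 under Beta(0.4s, 0.6s). Normal approximation: (q−m)/√(m(1−m)/s) ≈ z_{0.025} = -1.96, so s ≈ 0.4·0.6·(-1.96)²/(0.27−0.4)² = 54.6.
At s = 54.6: P(θ<0.27) ≈ 0.020. Adjusting to match 0.025 gives s ≈ 50.03.
So α = 0.4·50.03 ≈ 20.01, β = 0.6·50.03 ≈ 30.02.

α ≈ 20.01, β ≈ 30.02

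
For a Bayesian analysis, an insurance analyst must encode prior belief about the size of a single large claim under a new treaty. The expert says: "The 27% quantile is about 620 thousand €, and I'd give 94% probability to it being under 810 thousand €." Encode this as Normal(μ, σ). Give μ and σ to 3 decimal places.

The p-quantile of Normal(μ,σ) is μ + z_p·σ, with z_{0.27} = -0.6128 and z_{0.94} = 1.555.
Eliminate σ: μ = (z₂·x₁ − z₁·x₂)/(z₂ − z₁) = (1.555·620 − (-0.6128)·810)/2.168 = 673.716.
Then σ = (x₂ − x₁)/(z₂ − z₁) = (810 − 620)/2.168 = 87.655.

μ = 673.716, σ = 87.655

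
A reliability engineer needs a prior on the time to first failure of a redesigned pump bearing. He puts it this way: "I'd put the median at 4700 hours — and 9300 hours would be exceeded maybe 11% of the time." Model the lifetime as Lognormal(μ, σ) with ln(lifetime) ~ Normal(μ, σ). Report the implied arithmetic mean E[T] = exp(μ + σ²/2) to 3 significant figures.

If T ~ Lognormal(μ,σ) then ln T ~ Normal(μ,σ), so the p-quantile of ln T is μ + z_p·σ.
ln(4700) = 8.455 and ln(9300) = 9.138; z_{0.5} = 0, z_{0.89} = 1.227.
σ = (9.138 − 8.455)/(1.227 − (0)) = 0.556.
μ = 8.455 − (0)·0.556 = 8.455.
E[T] = exp(μ + σ²/2) = exp(8.455 + 0.1548) = 5490 hours.

E[T] ≈ 5490 hours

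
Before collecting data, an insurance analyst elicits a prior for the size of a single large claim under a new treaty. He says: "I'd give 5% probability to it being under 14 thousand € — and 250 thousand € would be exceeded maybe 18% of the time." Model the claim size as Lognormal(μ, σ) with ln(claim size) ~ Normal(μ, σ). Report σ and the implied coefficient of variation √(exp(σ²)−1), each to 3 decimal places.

If T ~ Lognormal(μ,σ) then ln T ~ Normal(μ,σ), so the p-quantile of ln T is μ + z_p·σ.
ln(14) = 2.639 and ln(250) = 5.521; z_{0.05} = -1.645, z_{0.82} = 0.9154.
σ = (5.521 − 2.639)/(0.9154 − (-1.645)) = 1.126.
μ = 2.639 − (-1.645)·1.126 = 4.491.
CV = √(exp(σ²)−1) = √(exp(1.2675)−1) = 1.598.

σ ≈ 1.126, CV ≈ 1.598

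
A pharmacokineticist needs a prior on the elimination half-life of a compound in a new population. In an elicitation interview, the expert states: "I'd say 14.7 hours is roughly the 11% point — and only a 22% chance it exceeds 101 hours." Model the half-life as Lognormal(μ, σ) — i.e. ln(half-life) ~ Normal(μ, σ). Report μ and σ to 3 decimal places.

μ ≈ 3.871, σ ≈ 0.964

If T ~ Lognormal(μ,σ) then ln T ~ Normal(μ,σ), so the p-quantile of ln T is μ + z_p·σ.
ln(14.7) = 2.688 and ln(101) = 4.615; z_{0.11} = -1.227, z_{0.78} = 0.7722.
σ = (4.615 − 2.688)/(0.7722 − (-1.227)) = 0.964.
μ = 2.688 − (-1.227)·0.964 = 3.871.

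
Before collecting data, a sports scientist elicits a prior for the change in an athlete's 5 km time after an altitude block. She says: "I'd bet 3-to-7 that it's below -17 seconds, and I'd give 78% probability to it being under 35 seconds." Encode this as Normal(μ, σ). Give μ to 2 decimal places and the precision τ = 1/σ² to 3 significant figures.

μ = 4.03, τ = 0.000622

For Normal(μ,σ), the p-quantile is μ + z_p·σ. Here z_{0.3} = -0.5244, z_{0.78} = 0.7722.
So -17 = μ − 0.5244σ and 35 = μ + 0.7722σ.
Subtracting: σ = (35 − -17)/(0.7722 − (-0.5244)) = 40.11.
Then μ = -17 − (-0.5244)·40.11 = 4.03.
Precision τ = 1/σ² = 1/40.11² = 0.000622.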